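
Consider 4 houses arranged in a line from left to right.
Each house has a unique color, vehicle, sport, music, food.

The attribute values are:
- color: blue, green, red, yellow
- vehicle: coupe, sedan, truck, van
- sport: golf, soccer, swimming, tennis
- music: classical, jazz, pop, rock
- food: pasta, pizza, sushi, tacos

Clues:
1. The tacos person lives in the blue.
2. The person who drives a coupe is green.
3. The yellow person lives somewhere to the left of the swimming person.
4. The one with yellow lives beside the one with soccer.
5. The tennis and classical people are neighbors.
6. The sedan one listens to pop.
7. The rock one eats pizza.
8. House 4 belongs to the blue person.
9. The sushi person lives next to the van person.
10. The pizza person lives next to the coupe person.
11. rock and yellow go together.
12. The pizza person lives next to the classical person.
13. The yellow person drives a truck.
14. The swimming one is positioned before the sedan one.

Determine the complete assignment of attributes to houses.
Solution:

House | Color | Vehicle | Sport | Music | Food
----------------------------------------------
  1   | yellow | truck | tennis | rock | pizza
  2   | green | coupe | soccer | classical | sushi
  3   | red | van | swimming | jazz | pasta
  4   | blue | sedan | golf | pop | tacos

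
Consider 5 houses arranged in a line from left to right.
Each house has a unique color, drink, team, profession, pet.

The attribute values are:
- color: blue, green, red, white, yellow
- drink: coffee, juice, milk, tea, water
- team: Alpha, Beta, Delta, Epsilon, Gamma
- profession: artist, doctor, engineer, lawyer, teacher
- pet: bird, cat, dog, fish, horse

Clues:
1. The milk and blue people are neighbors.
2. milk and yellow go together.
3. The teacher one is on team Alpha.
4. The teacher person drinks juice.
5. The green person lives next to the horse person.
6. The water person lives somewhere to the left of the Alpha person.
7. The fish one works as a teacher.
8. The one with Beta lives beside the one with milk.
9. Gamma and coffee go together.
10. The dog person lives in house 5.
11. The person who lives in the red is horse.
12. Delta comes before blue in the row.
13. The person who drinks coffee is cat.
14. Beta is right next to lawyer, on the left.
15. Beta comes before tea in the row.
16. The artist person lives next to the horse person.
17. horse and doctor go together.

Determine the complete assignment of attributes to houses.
Solution:

House | Color | Drink | Team | Profession | Pet
-----------------------------------------------
  1   | green | coffee | Gamma | artist | cat
  2   | red | water | Beta | doctor | horse
  3   | yellow | milk | Delta | lawyer | bird
  4   | blue | juice | Alpha | teacher | fish
  5   | white | tea | Epsilon | engineer | dog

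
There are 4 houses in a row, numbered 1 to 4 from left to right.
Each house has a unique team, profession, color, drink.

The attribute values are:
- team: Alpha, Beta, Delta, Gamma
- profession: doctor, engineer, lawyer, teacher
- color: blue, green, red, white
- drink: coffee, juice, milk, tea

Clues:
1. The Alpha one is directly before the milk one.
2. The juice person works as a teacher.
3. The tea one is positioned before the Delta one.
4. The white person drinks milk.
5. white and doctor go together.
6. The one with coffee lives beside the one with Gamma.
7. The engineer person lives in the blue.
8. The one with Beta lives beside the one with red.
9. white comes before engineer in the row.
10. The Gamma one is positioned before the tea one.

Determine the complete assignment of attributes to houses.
Solution:

House | Team | Profession | Color | Drink
-----------------------------------------
  1   | Alpha | lawyer | green | coffee
  2   | Gamma | doctor | white | milk
  3   | Beta | engineer | blue | tea
  4   | Delta | teacher | red | juice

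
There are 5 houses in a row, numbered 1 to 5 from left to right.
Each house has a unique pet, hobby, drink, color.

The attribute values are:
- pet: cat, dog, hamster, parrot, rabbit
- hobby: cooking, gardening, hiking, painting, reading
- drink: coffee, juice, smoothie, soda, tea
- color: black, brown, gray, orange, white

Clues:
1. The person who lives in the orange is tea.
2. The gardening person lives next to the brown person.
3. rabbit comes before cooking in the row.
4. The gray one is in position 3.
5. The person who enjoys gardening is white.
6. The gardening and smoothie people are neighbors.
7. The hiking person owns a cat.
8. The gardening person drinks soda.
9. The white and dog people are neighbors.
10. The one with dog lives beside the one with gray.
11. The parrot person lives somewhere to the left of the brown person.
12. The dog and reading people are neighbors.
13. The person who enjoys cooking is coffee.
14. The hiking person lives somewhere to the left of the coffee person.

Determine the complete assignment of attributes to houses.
Solution:

House | Pet | Hobby | Drink | Color
-----------------------------------
  1   | parrot | gardening | soda | white
  2   | dog | painting | smoothie | brown
  3   | rabbit | reading | juice | gray
  4   | cat | hiking | tea | orange
  5   | hamster | cooking | coffee | black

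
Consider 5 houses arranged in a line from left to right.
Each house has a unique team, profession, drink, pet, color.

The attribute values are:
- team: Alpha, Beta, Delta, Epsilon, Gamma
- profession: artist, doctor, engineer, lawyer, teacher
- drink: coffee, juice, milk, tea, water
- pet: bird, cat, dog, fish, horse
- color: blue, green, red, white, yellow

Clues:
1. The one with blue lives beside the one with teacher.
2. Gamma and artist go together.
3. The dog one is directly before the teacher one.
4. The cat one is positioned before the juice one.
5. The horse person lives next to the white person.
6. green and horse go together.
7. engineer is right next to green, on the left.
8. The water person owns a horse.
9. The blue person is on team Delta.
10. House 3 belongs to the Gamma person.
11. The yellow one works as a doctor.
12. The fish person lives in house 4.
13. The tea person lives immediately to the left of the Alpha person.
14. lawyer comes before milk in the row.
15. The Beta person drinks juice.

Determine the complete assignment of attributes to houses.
Solution:

House | Team | Profession | Drink | Pet | Color
-----------------------------------------------
  1   | Delta | engineer | tea | dog | blue
  2   | Alpha | teacher | water | horse | green
  3   | Gamma | artist | coffee | cat | white
  4   | Beta | lawyer | juice | fish | red
  5   | Epsilon | doctor | milk | bird | yellow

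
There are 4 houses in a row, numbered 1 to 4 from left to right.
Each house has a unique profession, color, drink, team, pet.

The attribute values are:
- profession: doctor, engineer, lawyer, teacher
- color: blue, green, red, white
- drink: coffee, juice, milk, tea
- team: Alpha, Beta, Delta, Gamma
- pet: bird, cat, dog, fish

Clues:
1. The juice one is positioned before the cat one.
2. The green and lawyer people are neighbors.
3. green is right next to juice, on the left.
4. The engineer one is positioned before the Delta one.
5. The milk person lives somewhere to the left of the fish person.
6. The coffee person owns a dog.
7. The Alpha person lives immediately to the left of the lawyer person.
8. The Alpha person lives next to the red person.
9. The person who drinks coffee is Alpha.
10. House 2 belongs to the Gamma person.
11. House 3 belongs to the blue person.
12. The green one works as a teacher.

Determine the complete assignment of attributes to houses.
Solution:

House | Profession | Color | Drink | Team | Pet
-----------------------------------------------
  1   | teacher | green | coffee | Alpha | dog
  2   | lawyer | red | juice | Gamma | bird
  3   | engineer | blue | milk | Beta | cat
  4   | doctor | white | tea | Delta | fish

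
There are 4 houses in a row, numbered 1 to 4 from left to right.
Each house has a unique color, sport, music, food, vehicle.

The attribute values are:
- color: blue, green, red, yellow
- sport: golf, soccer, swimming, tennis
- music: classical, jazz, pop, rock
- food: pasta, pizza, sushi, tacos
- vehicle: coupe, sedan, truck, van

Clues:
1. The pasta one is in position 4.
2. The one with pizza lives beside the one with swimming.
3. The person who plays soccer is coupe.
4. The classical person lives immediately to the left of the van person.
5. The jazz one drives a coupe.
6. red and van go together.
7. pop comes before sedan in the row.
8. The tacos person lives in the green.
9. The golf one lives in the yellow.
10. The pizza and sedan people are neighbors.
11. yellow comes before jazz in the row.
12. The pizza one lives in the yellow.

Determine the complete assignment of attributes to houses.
Solution:

House | Color | Sport | Music | Food | Vehicle
----------------------------------------------
  1   | yellow | golf | pop | pizza | truck
  2   | green | swimming | classical | tacos | sedan
  3   | red | tennis | rock | sushi | van
  4   | blue | soccer | jazz | pasta | coupe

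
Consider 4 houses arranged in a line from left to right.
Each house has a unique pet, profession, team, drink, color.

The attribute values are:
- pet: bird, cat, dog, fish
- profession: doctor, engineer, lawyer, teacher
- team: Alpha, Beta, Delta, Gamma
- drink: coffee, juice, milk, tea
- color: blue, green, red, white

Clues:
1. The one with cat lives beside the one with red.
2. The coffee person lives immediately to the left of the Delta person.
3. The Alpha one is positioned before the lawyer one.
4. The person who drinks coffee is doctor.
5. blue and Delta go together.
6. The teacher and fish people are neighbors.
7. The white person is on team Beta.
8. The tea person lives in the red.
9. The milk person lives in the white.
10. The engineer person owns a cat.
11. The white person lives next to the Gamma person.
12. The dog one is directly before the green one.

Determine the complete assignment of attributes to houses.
Solution:

House | Pet | Profession | Team | Drink | Color
-----------------------------------------------
  1   | cat | engineer | Beta | milk | white
  2   | dog | teacher | Gamma | tea | red
  3   | fish | doctor | Alpha | coffee | green
  4   | bird | lawyer | Delta | juice | blue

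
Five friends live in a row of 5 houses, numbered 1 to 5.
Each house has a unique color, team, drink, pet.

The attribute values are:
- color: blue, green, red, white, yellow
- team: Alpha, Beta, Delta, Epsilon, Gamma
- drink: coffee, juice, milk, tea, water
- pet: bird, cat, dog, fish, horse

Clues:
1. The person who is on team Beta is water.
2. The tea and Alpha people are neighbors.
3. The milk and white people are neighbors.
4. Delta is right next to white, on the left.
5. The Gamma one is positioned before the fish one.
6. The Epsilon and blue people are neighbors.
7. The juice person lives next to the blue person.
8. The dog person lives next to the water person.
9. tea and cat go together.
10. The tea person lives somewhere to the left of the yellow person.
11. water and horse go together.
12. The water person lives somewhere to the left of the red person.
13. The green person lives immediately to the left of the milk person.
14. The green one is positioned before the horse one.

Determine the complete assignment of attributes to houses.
Solution:

House | Color | Team | Drink | Pet
----------------------------------
  1   | green | Epsilon | juice | bird
  2   | blue | Delta | milk | dog
  3   | white | Beta | water | horse
  4   | red | Gamma | tea | cat
  5   | yellow | Alpha | coffee | fish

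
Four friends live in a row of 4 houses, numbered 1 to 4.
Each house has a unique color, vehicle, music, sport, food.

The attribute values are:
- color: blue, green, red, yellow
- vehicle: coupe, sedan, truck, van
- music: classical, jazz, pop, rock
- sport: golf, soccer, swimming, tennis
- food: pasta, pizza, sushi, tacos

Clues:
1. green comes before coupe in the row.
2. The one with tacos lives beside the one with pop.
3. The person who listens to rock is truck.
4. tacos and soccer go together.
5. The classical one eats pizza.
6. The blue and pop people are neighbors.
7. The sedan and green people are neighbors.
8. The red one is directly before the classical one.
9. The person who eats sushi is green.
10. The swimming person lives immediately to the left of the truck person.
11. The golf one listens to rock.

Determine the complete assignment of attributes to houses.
Solution:

House | Color | Vehicle | Music | Sport | Food
----------------------------------------------
  1   | blue | sedan | jazz | soccer | tacos
  2   | green | van | pop | swimming | sushi
  3   | red | truck | rock | golf | pasta
  4   | yellow | coupe | classical | tennis | pizza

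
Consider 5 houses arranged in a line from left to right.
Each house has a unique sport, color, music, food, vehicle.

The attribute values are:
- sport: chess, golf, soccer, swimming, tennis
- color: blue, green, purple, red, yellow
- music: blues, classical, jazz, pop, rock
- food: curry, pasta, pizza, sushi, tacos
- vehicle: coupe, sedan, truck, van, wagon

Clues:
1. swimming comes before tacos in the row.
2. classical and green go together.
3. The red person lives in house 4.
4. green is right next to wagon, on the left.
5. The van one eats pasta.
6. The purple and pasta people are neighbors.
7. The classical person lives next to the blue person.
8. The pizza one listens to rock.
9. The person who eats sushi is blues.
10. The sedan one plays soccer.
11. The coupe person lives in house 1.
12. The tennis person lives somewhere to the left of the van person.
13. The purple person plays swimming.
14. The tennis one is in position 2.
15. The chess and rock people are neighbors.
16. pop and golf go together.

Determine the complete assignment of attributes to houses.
Solution:

House | Sport | Color | Music | Food | Vehicle
----------------------------------------------
  1   | chess | green | classical | curry | coupe
  2   | tennis | blue | rock | pizza | wagon
  3   | swimming | purple | blues | sushi | truck
  4   | golf | red | pop | pasta | van
  5   | soccer | yellow | jazz | tacos | sedan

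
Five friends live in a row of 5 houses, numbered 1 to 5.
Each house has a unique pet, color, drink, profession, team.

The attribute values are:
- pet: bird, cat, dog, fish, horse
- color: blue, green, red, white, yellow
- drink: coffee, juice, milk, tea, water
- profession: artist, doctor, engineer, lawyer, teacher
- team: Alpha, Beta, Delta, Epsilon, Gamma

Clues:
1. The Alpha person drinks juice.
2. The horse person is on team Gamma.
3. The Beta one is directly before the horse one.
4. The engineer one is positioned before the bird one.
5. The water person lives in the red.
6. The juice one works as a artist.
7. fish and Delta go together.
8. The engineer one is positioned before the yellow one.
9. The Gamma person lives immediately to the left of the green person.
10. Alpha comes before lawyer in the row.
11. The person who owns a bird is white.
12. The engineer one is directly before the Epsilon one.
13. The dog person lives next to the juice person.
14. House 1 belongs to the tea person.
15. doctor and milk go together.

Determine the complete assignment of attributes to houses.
Solution:

House | Pet | Color | Drink | Profession | Team
-----------------------------------------------
  1   | cat | blue | tea | teacher | Beta
  2   | horse | red | water | engineer | Gamma
  3   | dog | green | milk | doctor | Epsilon
  4   | bird | white | juice | artist | Alpha
  5   | fish | yellow | coffee | lawyer | Delta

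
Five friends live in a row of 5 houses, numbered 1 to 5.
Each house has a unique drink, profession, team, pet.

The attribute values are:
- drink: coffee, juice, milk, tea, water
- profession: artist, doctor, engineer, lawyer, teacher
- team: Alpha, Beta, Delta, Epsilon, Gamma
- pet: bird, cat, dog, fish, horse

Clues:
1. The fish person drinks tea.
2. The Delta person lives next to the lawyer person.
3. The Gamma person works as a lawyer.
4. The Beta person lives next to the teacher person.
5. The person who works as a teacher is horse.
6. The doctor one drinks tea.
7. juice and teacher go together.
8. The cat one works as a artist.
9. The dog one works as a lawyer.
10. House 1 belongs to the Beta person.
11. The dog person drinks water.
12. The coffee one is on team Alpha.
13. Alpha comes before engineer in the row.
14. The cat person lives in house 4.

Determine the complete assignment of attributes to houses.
Solution:

House | Drink | Profession | Team | Pet
---------------------------------------
  1   | tea | doctor | Beta | fish
  2   | juice | teacher | Delta | horse
  3   | water | lawyer | Gamma | dog
  4   | coffee | artist | Alpha | cat
  5   | milk | engineer | Epsilon | bird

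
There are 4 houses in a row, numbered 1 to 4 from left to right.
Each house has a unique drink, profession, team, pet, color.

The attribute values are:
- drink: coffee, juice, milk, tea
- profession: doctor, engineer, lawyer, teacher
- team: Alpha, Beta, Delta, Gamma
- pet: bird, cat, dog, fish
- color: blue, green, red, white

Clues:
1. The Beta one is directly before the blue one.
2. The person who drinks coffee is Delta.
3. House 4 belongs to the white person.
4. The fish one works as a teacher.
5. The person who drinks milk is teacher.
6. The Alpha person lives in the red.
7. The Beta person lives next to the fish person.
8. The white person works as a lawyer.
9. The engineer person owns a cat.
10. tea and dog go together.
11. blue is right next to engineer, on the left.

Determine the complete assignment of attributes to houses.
Solution:

House | Drink | Profession | Team | Pet | Color
-----------------------------------------------
  1   | tea | doctor | Beta | dog | green
  2   | milk | teacher | Gamma | fish | blue
  3   | juice | engineer | Alpha | cat | red
  4   | coffee | lawyer | Delta | bird | white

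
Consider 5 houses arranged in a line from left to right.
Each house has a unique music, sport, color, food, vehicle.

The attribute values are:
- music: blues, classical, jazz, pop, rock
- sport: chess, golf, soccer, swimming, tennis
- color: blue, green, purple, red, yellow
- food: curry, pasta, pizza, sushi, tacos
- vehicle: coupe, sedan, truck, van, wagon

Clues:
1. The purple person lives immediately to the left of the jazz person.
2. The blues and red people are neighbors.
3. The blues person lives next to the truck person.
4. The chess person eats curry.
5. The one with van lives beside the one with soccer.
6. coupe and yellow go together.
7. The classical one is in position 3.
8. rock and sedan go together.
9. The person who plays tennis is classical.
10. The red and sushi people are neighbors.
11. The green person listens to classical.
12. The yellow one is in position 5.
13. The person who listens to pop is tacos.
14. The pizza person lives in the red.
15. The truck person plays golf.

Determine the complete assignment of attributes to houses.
Solution:

House | Music | Sport | Color | Food | Vehicle
----------------------------------------------
  1   | blues | chess | purple | curry | wagon
  2   | jazz | golf | red | pizza | truck
  3   | classical | tennis | green | sushi | van
  4   | rock | soccer | blue | pasta | sedan
  5   | pop | swimming | yellow | tacos | coupe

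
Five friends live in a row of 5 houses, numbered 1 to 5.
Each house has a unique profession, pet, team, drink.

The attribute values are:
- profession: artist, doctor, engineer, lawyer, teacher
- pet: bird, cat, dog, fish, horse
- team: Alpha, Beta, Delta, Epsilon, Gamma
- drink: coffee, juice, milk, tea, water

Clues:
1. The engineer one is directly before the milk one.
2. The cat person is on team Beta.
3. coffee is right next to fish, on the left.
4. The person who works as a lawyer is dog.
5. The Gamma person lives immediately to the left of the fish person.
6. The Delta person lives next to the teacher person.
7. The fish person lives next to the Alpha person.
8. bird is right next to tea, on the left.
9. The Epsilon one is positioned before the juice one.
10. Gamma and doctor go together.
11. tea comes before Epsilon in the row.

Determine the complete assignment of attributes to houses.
Solution:

House | Profession | Pet | Team | Drink
---------------------------------------
  1   | doctor | bird | Gamma | coffee
  2   | engineer | fish | Delta | tea
  3   | teacher | horse | Alpha | milk
  4   | lawyer | dog | Epsilon | water
  5   | artist | cat | Beta | juice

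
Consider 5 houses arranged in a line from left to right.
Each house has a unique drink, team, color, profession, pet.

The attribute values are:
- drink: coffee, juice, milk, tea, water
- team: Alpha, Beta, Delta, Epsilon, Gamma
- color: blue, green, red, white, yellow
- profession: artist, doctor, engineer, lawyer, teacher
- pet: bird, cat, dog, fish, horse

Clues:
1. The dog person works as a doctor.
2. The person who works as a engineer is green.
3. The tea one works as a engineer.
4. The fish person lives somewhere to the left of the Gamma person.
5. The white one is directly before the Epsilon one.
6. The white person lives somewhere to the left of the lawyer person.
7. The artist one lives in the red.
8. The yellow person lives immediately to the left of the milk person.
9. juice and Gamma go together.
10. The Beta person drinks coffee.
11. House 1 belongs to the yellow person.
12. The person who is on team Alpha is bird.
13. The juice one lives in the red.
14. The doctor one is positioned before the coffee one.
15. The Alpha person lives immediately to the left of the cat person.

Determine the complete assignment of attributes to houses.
Solution:

House | Drink | Team | Color | Profession | Pet
-----------------------------------------------
  1   | water | Delta | yellow | doctor | dog
  2   | milk | Alpha | white | teacher | bird
  3   | tea | Epsilon | green | engineer | cat
  4   | coffee | Beta | blue | lawyer | fish
  5   | juice | Gamma | red | artist | horse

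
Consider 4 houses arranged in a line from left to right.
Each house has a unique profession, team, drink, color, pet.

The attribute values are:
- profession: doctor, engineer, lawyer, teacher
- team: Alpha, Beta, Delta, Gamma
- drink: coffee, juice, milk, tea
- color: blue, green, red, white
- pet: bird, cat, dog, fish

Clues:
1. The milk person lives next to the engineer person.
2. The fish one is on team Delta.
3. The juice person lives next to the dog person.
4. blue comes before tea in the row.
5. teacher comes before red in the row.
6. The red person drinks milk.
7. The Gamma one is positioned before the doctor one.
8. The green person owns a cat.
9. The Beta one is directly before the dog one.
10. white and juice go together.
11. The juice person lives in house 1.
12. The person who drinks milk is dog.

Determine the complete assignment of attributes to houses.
Solution:

House | Profession | Team | Drink | Color | Pet
-----------------------------------------------
  1   | teacher | Beta | juice | white | bird
  2   | lawyer | Gamma | milk | red | dog
  3   | engineer | Delta | coffee | blue | fish
  4   | doctor | Alpha | tea | green | cat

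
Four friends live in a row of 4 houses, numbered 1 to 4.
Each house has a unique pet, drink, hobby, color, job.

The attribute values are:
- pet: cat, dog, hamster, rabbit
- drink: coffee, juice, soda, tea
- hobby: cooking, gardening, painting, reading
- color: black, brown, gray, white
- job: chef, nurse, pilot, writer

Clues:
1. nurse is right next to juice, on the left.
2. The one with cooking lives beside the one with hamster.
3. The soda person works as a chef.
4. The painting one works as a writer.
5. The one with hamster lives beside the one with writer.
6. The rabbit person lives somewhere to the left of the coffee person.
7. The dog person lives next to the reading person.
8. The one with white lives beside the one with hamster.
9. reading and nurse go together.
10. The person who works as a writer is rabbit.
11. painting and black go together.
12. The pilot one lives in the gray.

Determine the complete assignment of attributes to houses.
Solution:

House | Pet | Drink | Hobby | Color | Job
-----------------------------------------
  1   | dog | soda | cooking | white | chef
  2   | hamster | tea | reading | brown | nurse
  3   | rabbit | juice | painting | black | writer
  4   | cat | coffee | gardening | gray | pilot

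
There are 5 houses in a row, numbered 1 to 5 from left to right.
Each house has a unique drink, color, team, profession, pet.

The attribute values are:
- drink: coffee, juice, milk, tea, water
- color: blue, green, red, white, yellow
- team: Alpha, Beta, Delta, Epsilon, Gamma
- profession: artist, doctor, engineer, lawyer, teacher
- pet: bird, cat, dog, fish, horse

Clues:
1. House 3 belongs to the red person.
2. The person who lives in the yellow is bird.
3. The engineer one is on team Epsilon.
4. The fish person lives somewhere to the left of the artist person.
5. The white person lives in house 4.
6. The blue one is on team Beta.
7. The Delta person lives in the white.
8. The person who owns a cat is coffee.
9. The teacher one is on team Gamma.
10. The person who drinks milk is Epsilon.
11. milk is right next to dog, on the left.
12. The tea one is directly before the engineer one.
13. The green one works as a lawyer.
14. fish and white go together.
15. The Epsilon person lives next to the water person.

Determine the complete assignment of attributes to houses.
Solution:

House | Drink | Color | Team | Profession | Pet
-----------------------------------------------
  1   | tea | green | Alpha | lawyer | horse
  2   | milk | yellow | Epsilon | engineer | bird
  3   | water | red | Gamma | teacher | dog
  4   | juice | white | Delta | doctor | fish
  5   | coffee | blue | Beta | artist | cat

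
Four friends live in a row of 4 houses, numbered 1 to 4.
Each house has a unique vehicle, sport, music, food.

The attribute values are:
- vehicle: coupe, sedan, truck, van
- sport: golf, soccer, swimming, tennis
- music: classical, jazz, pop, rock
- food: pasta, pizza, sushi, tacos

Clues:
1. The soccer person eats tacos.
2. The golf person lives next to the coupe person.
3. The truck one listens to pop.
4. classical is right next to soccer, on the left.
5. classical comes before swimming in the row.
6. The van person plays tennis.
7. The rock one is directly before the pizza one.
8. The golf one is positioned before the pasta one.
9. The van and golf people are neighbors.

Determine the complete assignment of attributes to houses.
Solution:

House | Vehicle | Sport | Music | Food
--------------------------------------
  1   | van | tennis | rock | sushi
  2   | sedan | golf | classical | pizza
  3   | coupe | soccer | jazz | tacos
  4   | truck | swimming | pop | pasta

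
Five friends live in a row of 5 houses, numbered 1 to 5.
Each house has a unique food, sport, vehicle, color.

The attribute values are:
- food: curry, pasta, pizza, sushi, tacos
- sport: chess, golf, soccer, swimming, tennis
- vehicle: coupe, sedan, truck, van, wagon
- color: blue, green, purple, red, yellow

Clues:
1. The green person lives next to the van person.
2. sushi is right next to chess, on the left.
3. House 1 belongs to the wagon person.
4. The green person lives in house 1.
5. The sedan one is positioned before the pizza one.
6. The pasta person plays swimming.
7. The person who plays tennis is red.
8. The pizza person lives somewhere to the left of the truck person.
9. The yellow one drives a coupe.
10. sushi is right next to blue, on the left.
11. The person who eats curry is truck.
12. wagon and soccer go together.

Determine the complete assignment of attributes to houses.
Solution:

House | Food | Sport | Vehicle | Color
--------------------------------------
  1   | sushi | soccer | wagon | green
  2   | tacos | chess | van | blue
  3   | pasta | swimming | sedan | purple
  4   | pizza | golf | coupe | yellow
  5   | curry | tennis | truck | red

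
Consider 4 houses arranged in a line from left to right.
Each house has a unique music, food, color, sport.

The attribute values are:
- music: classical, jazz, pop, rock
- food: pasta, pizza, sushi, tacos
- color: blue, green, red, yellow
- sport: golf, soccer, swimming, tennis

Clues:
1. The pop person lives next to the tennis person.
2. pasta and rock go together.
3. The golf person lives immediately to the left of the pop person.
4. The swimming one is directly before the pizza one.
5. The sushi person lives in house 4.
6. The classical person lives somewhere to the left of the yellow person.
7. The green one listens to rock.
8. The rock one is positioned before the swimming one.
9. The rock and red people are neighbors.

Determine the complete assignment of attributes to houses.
Solution:

House | Music | Food | Color | Sport
------------------------------------
  1   | rock | pasta | green | golf
  2   | pop | tacos | red | swimming
  3   | classical | pizza | blue | tennis
  4   | jazz | sushi | yellow | soccer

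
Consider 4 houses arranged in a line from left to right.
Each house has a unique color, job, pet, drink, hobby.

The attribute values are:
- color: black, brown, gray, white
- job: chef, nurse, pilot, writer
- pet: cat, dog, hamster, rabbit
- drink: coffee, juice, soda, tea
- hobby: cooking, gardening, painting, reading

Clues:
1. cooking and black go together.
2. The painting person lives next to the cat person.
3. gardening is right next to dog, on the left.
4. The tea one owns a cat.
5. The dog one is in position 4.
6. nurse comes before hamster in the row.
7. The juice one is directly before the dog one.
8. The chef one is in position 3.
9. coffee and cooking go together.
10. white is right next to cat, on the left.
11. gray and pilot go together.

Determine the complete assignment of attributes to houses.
Solution:

House | Color | Job | Pet | Drink | Hobby
-----------------------------------------
  1   | white | nurse | rabbit | soda | painting
  2   | gray | pilot | cat | tea | reading
  3   | brown | chef | hamster | juice | gardening
  4   | black | writer | dog | coffee | cooking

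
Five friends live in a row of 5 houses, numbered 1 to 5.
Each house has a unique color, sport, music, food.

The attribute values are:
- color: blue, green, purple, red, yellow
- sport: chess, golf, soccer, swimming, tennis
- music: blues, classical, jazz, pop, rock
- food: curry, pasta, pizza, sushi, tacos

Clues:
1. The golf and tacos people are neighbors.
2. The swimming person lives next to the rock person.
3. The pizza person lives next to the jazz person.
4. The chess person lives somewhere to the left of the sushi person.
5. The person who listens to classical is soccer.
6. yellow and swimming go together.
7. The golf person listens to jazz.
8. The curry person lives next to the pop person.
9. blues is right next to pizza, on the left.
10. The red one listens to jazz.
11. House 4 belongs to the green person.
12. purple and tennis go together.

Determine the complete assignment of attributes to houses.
Solution:

House | Color | Sport | Music | Food
------------------------------------
  1   | yellow | swimming | blues | pasta
  2   | purple | tennis | rock | pizza
  3   | red | golf | jazz | curry
  4   | green | chess | pop | tacos
  5   | blue | soccer | classical | sushi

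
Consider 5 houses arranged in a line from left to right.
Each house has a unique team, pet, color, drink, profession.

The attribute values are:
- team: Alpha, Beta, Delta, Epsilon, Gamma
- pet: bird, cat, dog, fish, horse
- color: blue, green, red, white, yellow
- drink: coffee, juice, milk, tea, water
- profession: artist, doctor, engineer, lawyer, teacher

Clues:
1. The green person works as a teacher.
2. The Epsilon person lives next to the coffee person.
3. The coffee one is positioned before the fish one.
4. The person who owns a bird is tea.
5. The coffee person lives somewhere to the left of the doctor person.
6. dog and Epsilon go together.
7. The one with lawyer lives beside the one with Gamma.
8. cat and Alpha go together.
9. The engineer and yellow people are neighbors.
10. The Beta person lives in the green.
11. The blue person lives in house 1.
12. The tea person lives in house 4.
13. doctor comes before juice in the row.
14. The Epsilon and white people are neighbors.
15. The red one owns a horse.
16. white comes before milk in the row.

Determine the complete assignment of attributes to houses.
Solution:

House | Team | Pet | Color | Drink | Profession
-----------------------------------------------
  1   | Epsilon | dog | blue | water | artist
  2   | Alpha | cat | white | coffee | lawyer
  3   | Gamma | horse | red | milk | engineer
  4   | Delta | bird | yellow | tea | doctor
  5   | Beta | fish | green | juice | teacher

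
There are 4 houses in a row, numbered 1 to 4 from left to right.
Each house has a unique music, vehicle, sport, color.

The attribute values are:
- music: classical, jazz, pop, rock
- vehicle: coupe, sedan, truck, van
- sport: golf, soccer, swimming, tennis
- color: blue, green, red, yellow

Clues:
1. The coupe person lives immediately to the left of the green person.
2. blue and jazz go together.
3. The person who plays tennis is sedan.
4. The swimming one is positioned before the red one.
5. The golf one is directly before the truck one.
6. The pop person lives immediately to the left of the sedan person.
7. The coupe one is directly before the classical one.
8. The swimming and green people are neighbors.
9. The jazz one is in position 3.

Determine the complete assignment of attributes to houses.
Solution:

House | Music | Vehicle | Sport | Color
---------------------------------------
  1   | pop | coupe | swimming | yellow
  2   | classical | sedan | tennis | green
  3   | jazz | van | golf | blue
  4   | rock | truck | soccer | red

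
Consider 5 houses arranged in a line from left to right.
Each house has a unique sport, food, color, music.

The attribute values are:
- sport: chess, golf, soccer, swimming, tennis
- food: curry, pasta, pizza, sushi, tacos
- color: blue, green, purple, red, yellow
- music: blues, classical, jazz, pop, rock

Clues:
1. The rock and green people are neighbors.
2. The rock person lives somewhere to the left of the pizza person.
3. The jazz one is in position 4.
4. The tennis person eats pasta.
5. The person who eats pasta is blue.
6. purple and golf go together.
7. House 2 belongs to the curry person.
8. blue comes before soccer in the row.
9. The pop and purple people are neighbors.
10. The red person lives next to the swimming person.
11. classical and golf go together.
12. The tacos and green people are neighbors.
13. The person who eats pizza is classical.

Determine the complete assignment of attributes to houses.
Solution:

House | Sport | Food | Color | Music
------------------------------------
  1   | chess | tacos | red | rock
  2   | swimming | curry | green | pop
  3   | golf | pizza | purple | classical
  4   | tennis | pasta | blue | jazz
  5   | soccer | sushi | yellow | blues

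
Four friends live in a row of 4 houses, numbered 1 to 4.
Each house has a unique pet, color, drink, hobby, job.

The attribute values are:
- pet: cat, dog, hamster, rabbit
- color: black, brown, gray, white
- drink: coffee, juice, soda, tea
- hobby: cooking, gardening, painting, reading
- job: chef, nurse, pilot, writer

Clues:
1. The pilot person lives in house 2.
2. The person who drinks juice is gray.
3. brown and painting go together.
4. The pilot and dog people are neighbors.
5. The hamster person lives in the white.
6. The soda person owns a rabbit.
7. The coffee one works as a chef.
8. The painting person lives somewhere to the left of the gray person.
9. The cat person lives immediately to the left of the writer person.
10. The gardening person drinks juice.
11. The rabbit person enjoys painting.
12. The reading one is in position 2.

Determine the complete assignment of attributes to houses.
Solution:

House | Pet | Color | Drink | Hobby | Job
-----------------------------------------
  1   | rabbit | brown | soda | painting | nurse
  2   | cat | black | tea | reading | pilot
  3   | dog | gray | juice | gardening | writer
  4   | hamster | white | coffee | cooking | chef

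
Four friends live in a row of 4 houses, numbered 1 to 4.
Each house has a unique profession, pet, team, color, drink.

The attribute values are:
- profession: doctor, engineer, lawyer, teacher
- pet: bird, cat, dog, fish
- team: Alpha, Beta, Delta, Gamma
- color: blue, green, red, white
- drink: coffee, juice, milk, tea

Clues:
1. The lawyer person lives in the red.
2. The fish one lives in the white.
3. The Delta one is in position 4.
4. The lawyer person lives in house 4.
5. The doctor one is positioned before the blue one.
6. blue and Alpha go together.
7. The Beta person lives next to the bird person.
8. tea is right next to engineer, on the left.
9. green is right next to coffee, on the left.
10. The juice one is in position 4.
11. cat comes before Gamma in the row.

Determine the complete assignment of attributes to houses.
Solution:

House | Profession | Pet | Team | Color | Drink
-----------------------------------------------
  1   | doctor | cat | Beta | green | tea
  2   | engineer | bird | Alpha | blue | coffee
  3   | teacher | fish | Gamma | white | milk
  4   | lawyer | dog | Delta | red | juice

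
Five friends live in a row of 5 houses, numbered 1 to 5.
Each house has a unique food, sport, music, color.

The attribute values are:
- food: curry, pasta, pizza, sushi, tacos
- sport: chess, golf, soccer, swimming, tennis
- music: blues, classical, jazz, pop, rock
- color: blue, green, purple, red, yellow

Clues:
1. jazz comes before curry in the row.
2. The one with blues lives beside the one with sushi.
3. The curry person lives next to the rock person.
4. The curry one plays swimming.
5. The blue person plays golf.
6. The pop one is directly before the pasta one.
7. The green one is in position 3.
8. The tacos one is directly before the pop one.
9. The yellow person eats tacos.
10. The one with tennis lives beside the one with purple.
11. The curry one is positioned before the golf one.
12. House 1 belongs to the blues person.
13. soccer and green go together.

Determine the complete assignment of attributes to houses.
Solution:

House | Food | Sport | Music | Color
------------------------------------
  1   | tacos | tennis | blues | yellow
  2   | sushi | chess | pop | purple
  3   | pasta | soccer | jazz | green
  4   | curry | swimming | classical | red
  5   | pizza | golf | rock | blue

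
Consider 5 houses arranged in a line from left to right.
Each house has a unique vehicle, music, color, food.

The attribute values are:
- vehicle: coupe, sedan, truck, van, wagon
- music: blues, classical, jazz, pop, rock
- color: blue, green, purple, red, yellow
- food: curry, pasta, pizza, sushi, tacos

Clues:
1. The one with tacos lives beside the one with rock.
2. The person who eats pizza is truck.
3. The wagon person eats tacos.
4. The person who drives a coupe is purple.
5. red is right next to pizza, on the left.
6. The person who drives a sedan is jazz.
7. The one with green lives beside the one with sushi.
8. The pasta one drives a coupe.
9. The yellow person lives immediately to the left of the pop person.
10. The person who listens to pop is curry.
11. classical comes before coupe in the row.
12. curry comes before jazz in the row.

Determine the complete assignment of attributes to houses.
Solution:

House | Vehicle | Music | Color | Food
--------------------------------------
  1   | wagon | classical | red | tacos
  2   | truck | rock | yellow | pizza
  3   | van | pop | green | curry
  4   | sedan | jazz | blue | sushi
  5   | coupe | blues | purple | pasta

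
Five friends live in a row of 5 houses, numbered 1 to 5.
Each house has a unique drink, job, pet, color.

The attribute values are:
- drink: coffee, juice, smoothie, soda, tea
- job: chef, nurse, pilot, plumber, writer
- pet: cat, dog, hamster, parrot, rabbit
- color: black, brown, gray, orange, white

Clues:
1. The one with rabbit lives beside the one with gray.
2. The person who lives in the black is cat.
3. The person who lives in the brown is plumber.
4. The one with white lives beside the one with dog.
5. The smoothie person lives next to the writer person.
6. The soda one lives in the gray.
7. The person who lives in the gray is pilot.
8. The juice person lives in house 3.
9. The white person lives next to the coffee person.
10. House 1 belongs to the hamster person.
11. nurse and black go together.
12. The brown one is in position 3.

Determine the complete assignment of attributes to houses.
Solution:

House | Drink | Job | Pet | Color
---------------------------------
  1   | smoothie | chef | hamster | white
  2   | coffee | writer | dog | orange
  3   | juice | plumber | rabbit | brown
  4   | soda | pilot | parrot | gray
  5   | tea | nurse | cat | black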